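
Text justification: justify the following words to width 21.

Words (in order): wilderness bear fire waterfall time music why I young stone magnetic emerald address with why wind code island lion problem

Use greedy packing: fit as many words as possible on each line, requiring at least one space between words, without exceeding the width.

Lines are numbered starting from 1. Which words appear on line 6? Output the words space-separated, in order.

Answer: code island lion

Derivation:
Line 1: ['wilderness', 'bear', 'fire'] (min_width=20, slack=1)
Line 2: ['waterfall', 'time', 'music'] (min_width=20, slack=1)
Line 3: ['why', 'I', 'young', 'stone'] (min_width=17, slack=4)
Line 4: ['magnetic', 'emerald'] (min_width=16, slack=5)
Line 5: ['address', 'with', 'why', 'wind'] (min_width=21, slack=0)
Line 6: ['code', 'island', 'lion'] (min_width=16, slack=5)
Line 7: ['problem'] (min_width=7, slack=14)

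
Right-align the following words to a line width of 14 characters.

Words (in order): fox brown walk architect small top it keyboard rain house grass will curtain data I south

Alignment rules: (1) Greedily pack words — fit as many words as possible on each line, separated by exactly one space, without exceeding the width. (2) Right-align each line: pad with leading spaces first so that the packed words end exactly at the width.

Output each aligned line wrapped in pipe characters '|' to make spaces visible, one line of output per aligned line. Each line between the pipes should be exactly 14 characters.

Line 1: ['fox', 'brown', 'walk'] (min_width=14, slack=0)
Line 2: ['architect'] (min_width=9, slack=5)
Line 3: ['small', 'top', 'it'] (min_width=12, slack=2)
Line 4: ['keyboard', 'rain'] (min_width=13, slack=1)
Line 5: ['house', 'grass'] (min_width=11, slack=3)
Line 6: ['will', 'curtain'] (min_width=12, slack=2)
Line 7: ['data', 'I', 'south'] (min_width=12, slack=2)

Answer: |fox brown walk|
|     architect|
|  small top it|
| keyboard rain|
|   house grass|
|  will curtain|
|  data I south|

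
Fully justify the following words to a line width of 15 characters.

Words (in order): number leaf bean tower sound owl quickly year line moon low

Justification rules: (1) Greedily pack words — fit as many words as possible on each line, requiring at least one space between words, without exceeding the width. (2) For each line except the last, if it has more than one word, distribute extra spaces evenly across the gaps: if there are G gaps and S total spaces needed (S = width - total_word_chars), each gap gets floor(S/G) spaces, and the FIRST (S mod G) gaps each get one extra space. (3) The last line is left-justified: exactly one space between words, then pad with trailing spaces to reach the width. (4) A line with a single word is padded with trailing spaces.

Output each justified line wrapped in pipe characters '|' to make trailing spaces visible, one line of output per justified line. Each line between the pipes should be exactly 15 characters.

Line 1: ['number', 'leaf'] (min_width=11, slack=4)
Line 2: ['bean', 'tower'] (min_width=10, slack=5)
Line 3: ['sound', 'owl'] (min_width=9, slack=6)
Line 4: ['quickly', 'year'] (min_width=12, slack=3)
Line 5: ['line', 'moon', 'low'] (min_width=13, slack=2)

Answer: |number     leaf|
|bean      tower|
|sound       owl|
|quickly    year|
|line moon low  |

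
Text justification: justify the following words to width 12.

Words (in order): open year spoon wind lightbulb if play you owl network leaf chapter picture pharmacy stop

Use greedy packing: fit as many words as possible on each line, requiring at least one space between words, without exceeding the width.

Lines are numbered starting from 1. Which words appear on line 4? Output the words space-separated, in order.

Answer: play you owl

Derivation:
Line 1: ['open', 'year'] (min_width=9, slack=3)
Line 2: ['spoon', 'wind'] (min_width=10, slack=2)
Line 3: ['lightbulb', 'if'] (min_width=12, slack=0)
Line 4: ['play', 'you', 'owl'] (min_width=12, slack=0)
Line 5: ['network', 'leaf'] (min_width=12, slack=0)
Line 6: ['chapter'] (min_width=7, slack=5)
Line 7: ['picture'] (min_width=7, slack=5)
Line 8: ['pharmacy'] (min_width=8, slack=4)
Line 9: ['stop'] (min_width=4, slack=8)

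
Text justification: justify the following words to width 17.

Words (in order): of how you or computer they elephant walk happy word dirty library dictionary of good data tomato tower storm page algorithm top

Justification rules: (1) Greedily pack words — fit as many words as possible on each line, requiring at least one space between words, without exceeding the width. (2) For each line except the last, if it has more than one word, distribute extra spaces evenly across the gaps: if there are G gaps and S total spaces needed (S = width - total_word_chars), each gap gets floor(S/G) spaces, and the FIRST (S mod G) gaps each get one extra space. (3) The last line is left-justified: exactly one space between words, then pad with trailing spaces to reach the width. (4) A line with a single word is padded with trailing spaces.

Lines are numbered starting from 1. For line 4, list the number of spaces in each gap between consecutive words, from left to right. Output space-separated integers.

Line 1: ['of', 'how', 'you', 'or'] (min_width=13, slack=4)
Line 2: ['computer', 'they'] (min_width=13, slack=4)
Line 3: ['elephant', 'walk'] (min_width=13, slack=4)
Line 4: ['happy', 'word', 'dirty'] (min_width=16, slack=1)
Line 5: ['library'] (min_width=7, slack=10)
Line 6: ['dictionary', 'of'] (min_width=13, slack=4)
Line 7: ['good', 'data', 'tomato'] (min_width=16, slack=1)
Line 8: ['tower', 'storm', 'page'] (min_width=16, slack=1)
Line 9: ['algorithm', 'top'] (min_width=13, slack=4)

Answer: 2 1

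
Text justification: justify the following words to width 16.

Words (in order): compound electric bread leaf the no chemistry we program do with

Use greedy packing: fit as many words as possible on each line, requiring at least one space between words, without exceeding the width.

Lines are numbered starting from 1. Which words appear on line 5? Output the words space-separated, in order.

Line 1: ['compound'] (min_width=8, slack=8)
Line 2: ['electric', 'bread'] (min_width=14, slack=2)
Line 3: ['leaf', 'the', 'no'] (min_width=11, slack=5)
Line 4: ['chemistry', 'we'] (min_width=12, slack=4)
Line 5: ['program', 'do', 'with'] (min_width=15, slack=1)

Answer: program do with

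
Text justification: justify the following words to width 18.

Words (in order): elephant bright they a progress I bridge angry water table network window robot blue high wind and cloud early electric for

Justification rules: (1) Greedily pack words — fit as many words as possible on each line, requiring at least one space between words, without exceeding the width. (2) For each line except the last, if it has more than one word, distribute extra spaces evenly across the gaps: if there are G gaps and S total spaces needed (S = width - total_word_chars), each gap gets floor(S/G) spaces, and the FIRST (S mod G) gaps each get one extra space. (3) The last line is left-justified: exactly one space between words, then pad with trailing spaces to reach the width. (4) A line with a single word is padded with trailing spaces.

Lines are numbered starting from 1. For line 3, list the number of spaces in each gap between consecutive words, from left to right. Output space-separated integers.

Line 1: ['elephant', 'bright'] (min_width=15, slack=3)
Line 2: ['they', 'a', 'progress', 'I'] (min_width=17, slack=1)
Line 3: ['bridge', 'angry', 'water'] (min_width=18, slack=0)
Line 4: ['table', 'network'] (min_width=13, slack=5)
Line 5: ['window', 'robot', 'blue'] (min_width=17, slack=1)
Line 6: ['high', 'wind', 'and'] (min_width=13, slack=5)
Line 7: ['cloud', 'early'] (min_width=11, slack=7)
Line 8: ['electric', 'for'] (min_width=12, slack=6)

Answer: 1 1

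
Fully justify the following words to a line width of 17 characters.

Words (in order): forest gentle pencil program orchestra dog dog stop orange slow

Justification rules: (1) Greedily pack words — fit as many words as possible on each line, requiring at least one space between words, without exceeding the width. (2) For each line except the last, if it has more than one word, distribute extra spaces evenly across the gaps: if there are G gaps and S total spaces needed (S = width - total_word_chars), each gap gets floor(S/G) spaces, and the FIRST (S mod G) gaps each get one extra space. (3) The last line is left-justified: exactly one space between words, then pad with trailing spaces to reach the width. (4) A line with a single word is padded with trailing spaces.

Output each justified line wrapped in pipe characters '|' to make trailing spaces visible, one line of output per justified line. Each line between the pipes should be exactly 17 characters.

Answer: |forest     gentle|
|pencil    program|
|orchestra dog dog|
|stop orange slow |

Derivation:
Line 1: ['forest', 'gentle'] (min_width=13, slack=4)
Line 2: ['pencil', 'program'] (min_width=14, slack=3)
Line 3: ['orchestra', 'dog', 'dog'] (min_width=17, slack=0)
Line 4: ['stop', 'orange', 'slow'] (min_width=16, slack=1)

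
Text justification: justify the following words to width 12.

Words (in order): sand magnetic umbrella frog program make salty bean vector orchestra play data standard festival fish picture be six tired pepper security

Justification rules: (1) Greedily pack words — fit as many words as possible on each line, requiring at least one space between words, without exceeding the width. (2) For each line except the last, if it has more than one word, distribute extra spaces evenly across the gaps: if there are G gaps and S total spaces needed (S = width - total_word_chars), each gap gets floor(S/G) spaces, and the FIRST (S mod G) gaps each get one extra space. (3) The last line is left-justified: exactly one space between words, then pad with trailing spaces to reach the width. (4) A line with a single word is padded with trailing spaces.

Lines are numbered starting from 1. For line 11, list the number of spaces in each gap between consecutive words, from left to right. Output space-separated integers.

Answer: 1

Derivation:
Line 1: ['sand'] (min_width=4, slack=8)
Line 2: ['magnetic'] (min_width=8, slack=4)
Line 3: ['umbrella'] (min_width=8, slack=4)
Line 4: ['frog', 'program'] (min_width=12, slack=0)
Line 5: ['make', 'salty'] (min_width=10, slack=2)
Line 6: ['bean', 'vector'] (min_width=11, slack=1)
Line 7: ['orchestra'] (min_width=9, slack=3)
Line 8: ['play', 'data'] (min_width=9, slack=3)
Line 9: ['standard'] (min_width=8, slack=4)
Line 10: ['festival'] (min_width=8, slack=4)
Line 11: ['fish', 'picture'] (min_width=12, slack=0)
Line 12: ['be', 'six', 'tired'] (min_width=12, slack=0)
Line 13: ['pepper'] (min_width=6, slack=6)
Line 14: ['security'] (min_width=8, slack=4)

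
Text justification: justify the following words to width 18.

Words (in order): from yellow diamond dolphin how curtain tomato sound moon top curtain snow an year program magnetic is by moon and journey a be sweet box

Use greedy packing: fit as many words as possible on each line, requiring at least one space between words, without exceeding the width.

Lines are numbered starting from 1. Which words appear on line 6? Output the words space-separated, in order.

Answer: year program

Derivation:
Line 1: ['from', 'yellow'] (min_width=11, slack=7)
Line 2: ['diamond', 'dolphin'] (min_width=15, slack=3)
Line 3: ['how', 'curtain', 'tomato'] (min_width=18, slack=0)
Line 4: ['sound', 'moon', 'top'] (min_width=14, slack=4)
Line 5: ['curtain', 'snow', 'an'] (min_width=15, slack=3)
Line 6: ['year', 'program'] (min_width=12, slack=6)
Line 7: ['magnetic', 'is', 'by'] (min_width=14, slack=4)
Line 8: ['moon', 'and', 'journey', 'a'] (min_width=18, slack=0)
Line 9: ['be', 'sweet', 'box'] (min_width=12, slack=6)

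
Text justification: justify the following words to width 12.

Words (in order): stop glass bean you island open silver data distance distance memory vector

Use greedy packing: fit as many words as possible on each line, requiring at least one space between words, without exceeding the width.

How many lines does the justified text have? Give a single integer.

Answer: 8

Derivation:
Line 1: ['stop', 'glass'] (min_width=10, slack=2)
Line 2: ['bean', 'you'] (min_width=8, slack=4)
Line 3: ['island', 'open'] (min_width=11, slack=1)
Line 4: ['silver', 'data'] (min_width=11, slack=1)
Line 5: ['distance'] (min_width=8, slack=4)
Line 6: ['distance'] (min_width=8, slack=4)
Line 7: ['memory'] (min_width=6, slack=6)
Line 8: ['vector'] (min_width=6, slack=6)
Total lines: 8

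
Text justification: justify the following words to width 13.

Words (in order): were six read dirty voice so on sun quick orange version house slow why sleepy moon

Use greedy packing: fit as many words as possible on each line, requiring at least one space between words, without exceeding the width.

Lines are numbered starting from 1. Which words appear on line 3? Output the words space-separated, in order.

Answer: so on sun

Derivation:
Line 1: ['were', 'six', 'read'] (min_width=13, slack=0)
Line 2: ['dirty', 'voice'] (min_width=11, slack=2)
Line 3: ['so', 'on', 'sun'] (min_width=9, slack=4)
Line 4: ['quick', 'orange'] (min_width=12, slack=1)
Line 5: ['version', 'house'] (min_width=13, slack=0)
Line 6: ['slow', 'why'] (min_width=8, slack=5)
Line 7: ['sleepy', 'moon'] (min_width=11, slack=2)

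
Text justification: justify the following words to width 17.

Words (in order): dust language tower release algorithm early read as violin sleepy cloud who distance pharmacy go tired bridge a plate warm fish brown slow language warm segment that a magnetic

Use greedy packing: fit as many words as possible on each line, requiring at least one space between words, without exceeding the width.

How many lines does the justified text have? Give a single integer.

Line 1: ['dust', 'language'] (min_width=13, slack=4)
Line 2: ['tower', 'release'] (min_width=13, slack=4)
Line 3: ['algorithm', 'early'] (min_width=15, slack=2)
Line 4: ['read', 'as', 'violin'] (min_width=14, slack=3)
Line 5: ['sleepy', 'cloud', 'who'] (min_width=16, slack=1)
Line 6: ['distance', 'pharmacy'] (min_width=17, slack=0)
Line 7: ['go', 'tired', 'bridge', 'a'] (min_width=17, slack=0)
Line 8: ['plate', 'warm', 'fish'] (min_width=15, slack=2)
Line 9: ['brown', 'slow'] (min_width=10, slack=7)
Line 10: ['language', 'warm'] (min_width=13, slack=4)
Line 11: ['segment', 'that', 'a'] (min_width=14, slack=3)
Line 12: ['magnetic'] (min_width=8, slack=9)
Total lines: 12

Answer: 12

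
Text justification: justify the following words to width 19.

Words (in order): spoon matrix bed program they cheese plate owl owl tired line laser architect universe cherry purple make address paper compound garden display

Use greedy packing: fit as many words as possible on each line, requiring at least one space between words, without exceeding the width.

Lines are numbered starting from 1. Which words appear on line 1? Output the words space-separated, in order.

Answer: spoon matrix bed

Derivation:
Line 1: ['spoon', 'matrix', 'bed'] (min_width=16, slack=3)
Line 2: ['program', 'they', 'cheese'] (min_width=19, slack=0)
Line 3: ['plate', 'owl', 'owl', 'tired'] (min_width=19, slack=0)
Line 4: ['line', 'laser'] (min_width=10, slack=9)
Line 5: ['architect', 'universe'] (min_width=18, slack=1)
Line 6: ['cherry', 'purple', 'make'] (min_width=18, slack=1)
Line 7: ['address', 'paper'] (min_width=13, slack=6)
Line 8: ['compound', 'garden'] (min_width=15, slack=4)
Line 9: ['display'] (min_width=7, slack=12)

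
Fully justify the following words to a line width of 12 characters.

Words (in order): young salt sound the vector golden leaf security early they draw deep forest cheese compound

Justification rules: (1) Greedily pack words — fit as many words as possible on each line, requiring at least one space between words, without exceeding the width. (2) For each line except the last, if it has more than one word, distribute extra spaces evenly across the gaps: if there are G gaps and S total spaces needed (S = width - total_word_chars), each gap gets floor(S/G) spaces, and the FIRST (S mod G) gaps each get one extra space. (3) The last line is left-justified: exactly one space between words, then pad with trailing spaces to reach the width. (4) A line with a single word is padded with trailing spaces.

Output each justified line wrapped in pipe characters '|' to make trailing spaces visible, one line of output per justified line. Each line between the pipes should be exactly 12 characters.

Line 1: ['young', 'salt'] (min_width=10, slack=2)
Line 2: ['sound', 'the'] (min_width=9, slack=3)
Line 3: ['vector'] (min_width=6, slack=6)
Line 4: ['golden', 'leaf'] (min_width=11, slack=1)
Line 5: ['security'] (min_width=8, slack=4)
Line 6: ['early', 'they'] (min_width=10, slack=2)
Line 7: ['draw', 'deep'] (min_width=9, slack=3)
Line 8: ['forest'] (min_width=6, slack=6)
Line 9: ['cheese'] (min_width=6, slack=6)
Line 10: ['compound'] (min_width=8, slack=4)

Answer: |young   salt|
|sound    the|
|vector      |
|golden  leaf|
|security    |
|early   they|
|draw    deep|
|forest      |
|cheese      |
|compound    |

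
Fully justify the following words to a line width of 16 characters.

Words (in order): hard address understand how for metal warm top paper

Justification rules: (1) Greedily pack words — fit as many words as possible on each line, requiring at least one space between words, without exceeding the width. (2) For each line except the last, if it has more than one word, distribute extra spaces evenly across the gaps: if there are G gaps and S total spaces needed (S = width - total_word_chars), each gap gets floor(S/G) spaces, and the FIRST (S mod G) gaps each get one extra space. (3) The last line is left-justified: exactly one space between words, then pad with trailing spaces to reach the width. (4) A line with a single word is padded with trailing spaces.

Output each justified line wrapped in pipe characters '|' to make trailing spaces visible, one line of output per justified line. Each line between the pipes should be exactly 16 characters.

Line 1: ['hard', 'address'] (min_width=12, slack=4)
Line 2: ['understand', 'how'] (min_width=14, slack=2)
Line 3: ['for', 'metal', 'warm'] (min_width=14, slack=2)
Line 4: ['top', 'paper'] (min_width=9, slack=7)

Answer: |hard     address|
|understand   how|
|for  metal  warm|
|top paper       |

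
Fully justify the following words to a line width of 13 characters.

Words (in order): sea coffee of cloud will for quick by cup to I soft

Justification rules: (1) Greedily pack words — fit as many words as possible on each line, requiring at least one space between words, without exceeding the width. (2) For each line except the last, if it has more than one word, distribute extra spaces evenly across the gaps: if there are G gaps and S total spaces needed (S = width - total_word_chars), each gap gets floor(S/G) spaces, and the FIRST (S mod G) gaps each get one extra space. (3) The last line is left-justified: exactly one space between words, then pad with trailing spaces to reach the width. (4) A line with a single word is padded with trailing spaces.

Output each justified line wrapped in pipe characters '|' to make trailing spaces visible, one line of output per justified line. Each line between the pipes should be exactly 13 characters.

Answer: |sea coffee of|
|cloud    will|
|for  quick by|
|cup to I soft|

Derivation:
Line 1: ['sea', 'coffee', 'of'] (min_width=13, slack=0)
Line 2: ['cloud', 'will'] (min_width=10, slack=3)
Line 3: ['for', 'quick', 'by'] (min_width=12, slack=1)
Line 4: ['cup', 'to', 'I', 'soft'] (min_width=13, slack=0)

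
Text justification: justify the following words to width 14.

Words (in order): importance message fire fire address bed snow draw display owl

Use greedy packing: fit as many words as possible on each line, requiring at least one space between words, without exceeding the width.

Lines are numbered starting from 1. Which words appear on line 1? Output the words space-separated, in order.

Answer: importance

Derivation:
Line 1: ['importance'] (min_width=10, slack=4)
Line 2: ['message', 'fire'] (min_width=12, slack=2)
Line 3: ['fire', 'address'] (min_width=12, slack=2)
Line 4: ['bed', 'snow', 'draw'] (min_width=13, slack=1)
Line 5: ['display', 'owl'] (min_width=11, slack=3)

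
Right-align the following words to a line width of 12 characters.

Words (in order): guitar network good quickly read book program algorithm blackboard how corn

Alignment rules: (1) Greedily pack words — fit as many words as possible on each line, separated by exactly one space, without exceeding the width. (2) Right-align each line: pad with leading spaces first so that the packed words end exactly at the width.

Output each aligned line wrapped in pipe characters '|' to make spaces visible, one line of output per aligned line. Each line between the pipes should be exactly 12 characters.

Line 1: ['guitar'] (min_width=6, slack=6)
Line 2: ['network', 'good'] (min_width=12, slack=0)
Line 3: ['quickly', 'read'] (min_width=12, slack=0)
Line 4: ['book', 'program'] (min_width=12, slack=0)
Line 5: ['algorithm'] (min_width=9, slack=3)
Line 6: ['blackboard'] (min_width=10, slack=2)
Line 7: ['how', 'corn'] (min_width=8, slack=4)

Answer: |      guitar|
|network good|
|quickly read|
|book program|
|   algorithm|
|  blackboard|
|    how corn|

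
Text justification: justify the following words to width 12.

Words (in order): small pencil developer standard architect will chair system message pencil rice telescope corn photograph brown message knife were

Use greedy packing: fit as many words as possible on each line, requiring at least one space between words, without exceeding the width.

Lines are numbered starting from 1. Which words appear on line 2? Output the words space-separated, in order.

Answer: developer

Derivation:
Line 1: ['small', 'pencil'] (min_width=12, slack=0)
Line 2: ['developer'] (min_width=9, slack=3)
Line 3: ['standard'] (min_width=8, slack=4)
Line 4: ['architect'] (min_width=9, slack=3)
Line 5: ['will', 'chair'] (min_width=10, slack=2)
Line 6: ['system'] (min_width=6, slack=6)
Line 7: ['message'] (min_width=7, slack=5)
Line 8: ['pencil', 'rice'] (min_width=11, slack=1)
Line 9: ['telescope'] (min_width=9, slack=3)
Line 10: ['corn'] (min_width=4, slack=8)
Line 11: ['photograph'] (min_width=10, slack=2)
Line 12: ['brown'] (min_width=5, slack=7)
Line 13: ['message'] (min_width=7, slack=5)
Line 14: ['knife', 'were'] (min_width=10, slack=2)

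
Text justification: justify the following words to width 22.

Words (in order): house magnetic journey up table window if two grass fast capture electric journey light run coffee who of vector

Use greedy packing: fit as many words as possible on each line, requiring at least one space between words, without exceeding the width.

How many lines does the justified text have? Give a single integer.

Answer: 6

Derivation:
Line 1: ['house', 'magnetic', 'journey'] (min_width=22, slack=0)
Line 2: ['up', 'table', 'window', 'if', 'two'] (min_width=22, slack=0)
Line 3: ['grass', 'fast', 'capture'] (min_width=18, slack=4)
Line 4: ['electric', 'journey', 'light'] (min_width=22, slack=0)
Line 5: ['run', 'coffee', 'who', 'of'] (min_width=17, slack=5)
Line 6: ['vector'] (min_width=6, slack=16)
Total lines: 6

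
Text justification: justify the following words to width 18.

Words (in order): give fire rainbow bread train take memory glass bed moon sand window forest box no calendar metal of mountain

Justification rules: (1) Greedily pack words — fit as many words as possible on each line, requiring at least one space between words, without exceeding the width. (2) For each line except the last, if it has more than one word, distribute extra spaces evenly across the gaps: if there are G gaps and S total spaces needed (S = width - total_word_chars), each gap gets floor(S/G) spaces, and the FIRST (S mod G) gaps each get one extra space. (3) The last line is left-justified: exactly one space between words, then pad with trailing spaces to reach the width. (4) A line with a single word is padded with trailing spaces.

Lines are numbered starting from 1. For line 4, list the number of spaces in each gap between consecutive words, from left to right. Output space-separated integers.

Answer: 2 2

Derivation:
Line 1: ['give', 'fire', 'rainbow'] (min_width=17, slack=1)
Line 2: ['bread', 'train', 'take'] (min_width=16, slack=2)
Line 3: ['memory', 'glass', 'bed'] (min_width=16, slack=2)
Line 4: ['moon', 'sand', 'window'] (min_width=16, slack=2)
Line 5: ['forest', 'box', 'no'] (min_width=13, slack=5)
Line 6: ['calendar', 'metal', 'of'] (min_width=17, slack=1)
Line 7: ['mountain'] (min_width=8, slack=10)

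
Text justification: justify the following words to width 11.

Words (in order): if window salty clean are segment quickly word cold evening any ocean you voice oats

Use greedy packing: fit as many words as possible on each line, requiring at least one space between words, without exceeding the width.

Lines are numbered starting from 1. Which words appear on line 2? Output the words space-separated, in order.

Line 1: ['if', 'window'] (min_width=9, slack=2)
Line 2: ['salty', 'clean'] (min_width=11, slack=0)
Line 3: ['are', 'segment'] (min_width=11, slack=0)
Line 4: ['quickly'] (min_width=7, slack=4)
Line 5: ['word', 'cold'] (min_width=9, slack=2)
Line 6: ['evening', 'any'] (min_width=11, slack=0)
Line 7: ['ocean', 'you'] (min_width=9, slack=2)
Line 8: ['voice', 'oats'] (min_width=10, slack=1)

Answer: salty clean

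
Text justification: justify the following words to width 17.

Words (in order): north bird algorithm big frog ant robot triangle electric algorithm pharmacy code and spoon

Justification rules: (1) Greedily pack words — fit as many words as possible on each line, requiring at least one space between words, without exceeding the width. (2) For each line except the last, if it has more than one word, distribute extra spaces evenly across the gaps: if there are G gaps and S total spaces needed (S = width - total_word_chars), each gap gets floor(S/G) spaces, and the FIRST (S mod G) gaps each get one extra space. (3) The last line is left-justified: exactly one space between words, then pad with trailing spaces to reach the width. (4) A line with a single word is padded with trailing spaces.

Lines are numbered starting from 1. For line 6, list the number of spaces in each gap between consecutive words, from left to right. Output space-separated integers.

Answer: 1 1

Derivation:
Line 1: ['north', 'bird'] (min_width=10, slack=7)
Line 2: ['algorithm', 'big'] (min_width=13, slack=4)
Line 3: ['frog', 'ant', 'robot'] (min_width=14, slack=3)
Line 4: ['triangle', 'electric'] (min_width=17, slack=0)
Line 5: ['algorithm'] (min_width=9, slack=8)
Line 6: ['pharmacy', 'code', 'and'] (min_width=17, slack=0)
Line 7: ['spoon'] (min_width=5, slack=12)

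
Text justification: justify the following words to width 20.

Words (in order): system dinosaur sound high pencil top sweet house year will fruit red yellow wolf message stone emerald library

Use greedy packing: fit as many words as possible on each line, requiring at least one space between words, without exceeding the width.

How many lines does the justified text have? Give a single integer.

Line 1: ['system', 'dinosaur'] (min_width=15, slack=5)
Line 2: ['sound', 'high', 'pencil'] (min_width=17, slack=3)
Line 3: ['top', 'sweet', 'house', 'year'] (min_width=20, slack=0)
Line 4: ['will', 'fruit', 'red'] (min_width=14, slack=6)
Line 5: ['yellow', 'wolf', 'message'] (min_width=19, slack=1)
Line 6: ['stone', 'emerald'] (min_width=13, slack=7)
Line 7: ['library'] (min_width=7, slack=13)
Total lines: 7

Answer: 7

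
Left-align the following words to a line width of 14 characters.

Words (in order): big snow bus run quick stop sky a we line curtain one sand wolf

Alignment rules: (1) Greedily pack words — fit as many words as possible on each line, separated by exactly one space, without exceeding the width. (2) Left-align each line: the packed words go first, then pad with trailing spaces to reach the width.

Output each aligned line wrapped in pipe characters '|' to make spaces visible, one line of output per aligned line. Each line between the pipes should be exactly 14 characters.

Line 1: ['big', 'snow', 'bus'] (min_width=12, slack=2)
Line 2: ['run', 'quick', 'stop'] (min_width=14, slack=0)
Line 3: ['sky', 'a', 'we', 'line'] (min_width=13, slack=1)
Line 4: ['curtain', 'one'] (min_width=11, slack=3)
Line 5: ['sand', 'wolf'] (min_width=9, slack=5)

Answer: |big snow bus  |
|run quick stop|
|sky a we line |
|curtain one   |
|sand wolf     |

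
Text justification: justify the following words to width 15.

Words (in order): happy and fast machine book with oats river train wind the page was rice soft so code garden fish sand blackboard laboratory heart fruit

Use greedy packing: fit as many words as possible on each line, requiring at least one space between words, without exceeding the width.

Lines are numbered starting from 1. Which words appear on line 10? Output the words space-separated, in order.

Answer: heart fruit

Derivation:
Line 1: ['happy', 'and', 'fast'] (min_width=14, slack=1)
Line 2: ['machine', 'book'] (min_width=12, slack=3)
Line 3: ['with', 'oats', 'river'] (min_width=15, slack=0)
Line 4: ['train', 'wind', 'the'] (min_width=14, slack=1)
Line 5: ['page', 'was', 'rice'] (min_width=13, slack=2)
Line 6: ['soft', 'so', 'code'] (min_width=12, slack=3)
Line 7: ['garden', 'fish'] (min_width=11, slack=4)
Line 8: ['sand', 'blackboard'] (min_width=15, slack=0)
Line 9: ['laboratory'] (min_width=10, slack=5)
Line 10: ['heart', 'fruit'] (min_width=11, slack=4)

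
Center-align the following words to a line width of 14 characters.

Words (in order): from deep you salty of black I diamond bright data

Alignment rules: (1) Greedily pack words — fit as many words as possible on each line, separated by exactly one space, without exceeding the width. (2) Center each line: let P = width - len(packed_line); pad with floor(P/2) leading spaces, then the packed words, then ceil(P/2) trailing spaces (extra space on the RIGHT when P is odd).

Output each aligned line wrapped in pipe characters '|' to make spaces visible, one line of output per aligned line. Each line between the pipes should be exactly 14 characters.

Line 1: ['from', 'deep', 'you'] (min_width=13, slack=1)
Line 2: ['salty', 'of', 'black'] (min_width=14, slack=0)
Line 3: ['I', 'diamond'] (min_width=9, slack=5)
Line 4: ['bright', 'data'] (min_width=11, slack=3)

Answer: |from deep you |
|salty of black|
|  I diamond   |
| bright data  |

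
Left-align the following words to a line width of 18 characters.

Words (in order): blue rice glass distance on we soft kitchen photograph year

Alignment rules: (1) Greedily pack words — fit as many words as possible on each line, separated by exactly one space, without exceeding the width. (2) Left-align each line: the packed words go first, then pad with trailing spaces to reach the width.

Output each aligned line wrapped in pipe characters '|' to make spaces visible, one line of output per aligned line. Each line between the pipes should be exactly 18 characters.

Answer: |blue rice glass   |
|distance on we    |
|soft kitchen      |
|photograph year   |

Derivation:
Line 1: ['blue', 'rice', 'glass'] (min_width=15, slack=3)
Line 2: ['distance', 'on', 'we'] (min_width=14, slack=4)
Line 3: ['soft', 'kitchen'] (min_width=12, slack=6)
Line 4: ['photograph', 'year'] (min_width=15, slack=3)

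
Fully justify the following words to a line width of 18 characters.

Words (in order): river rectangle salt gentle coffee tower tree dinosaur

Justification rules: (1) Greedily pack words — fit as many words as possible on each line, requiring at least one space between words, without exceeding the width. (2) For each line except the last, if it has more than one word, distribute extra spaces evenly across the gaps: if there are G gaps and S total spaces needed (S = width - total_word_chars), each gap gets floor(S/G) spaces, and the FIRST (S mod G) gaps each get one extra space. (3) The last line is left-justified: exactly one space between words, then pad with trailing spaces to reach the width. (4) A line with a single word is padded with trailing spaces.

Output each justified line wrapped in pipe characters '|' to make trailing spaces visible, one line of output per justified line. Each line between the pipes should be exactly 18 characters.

Answer: |river    rectangle|
|salt gentle coffee|
|tower         tree|
|dinosaur          |

Derivation:
Line 1: ['river', 'rectangle'] (min_width=15, slack=3)
Line 2: ['salt', 'gentle', 'coffee'] (min_width=18, slack=0)
Line 3: ['tower', 'tree'] (min_width=10, slack=8)
Line 4: ['dinosaur'] (min_width=8, slack=10)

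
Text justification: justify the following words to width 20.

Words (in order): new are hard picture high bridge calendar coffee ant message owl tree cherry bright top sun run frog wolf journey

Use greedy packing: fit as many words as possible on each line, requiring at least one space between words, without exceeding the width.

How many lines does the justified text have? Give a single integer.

Answer: 6

Derivation:
Line 1: ['new', 'are', 'hard', 'picture'] (min_width=20, slack=0)
Line 2: ['high', 'bridge', 'calendar'] (min_width=20, slack=0)
Line 3: ['coffee', 'ant', 'message'] (min_width=18, slack=2)
Line 4: ['owl', 'tree', 'cherry'] (min_width=15, slack=5)
Line 5: ['bright', 'top', 'sun', 'run'] (min_width=18, slack=2)
Line 6: ['frog', 'wolf', 'journey'] (min_width=17, slack=3)
Total lines: 6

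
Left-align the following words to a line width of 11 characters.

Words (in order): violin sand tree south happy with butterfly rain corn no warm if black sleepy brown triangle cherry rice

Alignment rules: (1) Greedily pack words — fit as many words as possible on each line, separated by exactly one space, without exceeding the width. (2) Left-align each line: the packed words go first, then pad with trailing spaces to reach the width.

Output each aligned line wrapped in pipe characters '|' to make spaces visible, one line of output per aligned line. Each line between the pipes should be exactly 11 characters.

Line 1: ['violin', 'sand'] (min_width=11, slack=0)
Line 2: ['tree', 'south'] (min_width=10, slack=1)
Line 3: ['happy', 'with'] (min_width=10, slack=1)
Line 4: ['butterfly'] (min_width=9, slack=2)
Line 5: ['rain', 'corn'] (min_width=9, slack=2)
Line 6: ['no', 'warm', 'if'] (min_width=10, slack=1)
Line 7: ['black'] (min_width=5, slack=6)
Line 8: ['sleepy'] (min_width=6, slack=5)
Line 9: ['brown'] (min_width=5, slack=6)
Line 10: ['triangle'] (min_width=8, slack=3)
Line 11: ['cherry', 'rice'] (min_width=11, slack=0)

Answer: |violin sand|
|tree south |
|happy with |
|butterfly  |
|rain corn  |
|no warm if |
|black      |
|sleepy     |
|brown      |
|triangle   |
|cherry rice|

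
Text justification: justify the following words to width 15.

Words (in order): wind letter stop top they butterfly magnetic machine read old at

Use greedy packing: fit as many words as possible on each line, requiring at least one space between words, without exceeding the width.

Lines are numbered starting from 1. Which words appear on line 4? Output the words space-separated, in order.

Answer: magnetic

Derivation:
Line 1: ['wind', 'letter'] (min_width=11, slack=4)
Line 2: ['stop', 'top', 'they'] (min_width=13, slack=2)
Line 3: ['butterfly'] (min_width=9, slack=6)
Line 4: ['magnetic'] (min_width=8, slack=7)
Line 5: ['machine', 'read'] (min_width=12, slack=3)
Line 6: ['old', 'at'] (min_width=6, slack=9)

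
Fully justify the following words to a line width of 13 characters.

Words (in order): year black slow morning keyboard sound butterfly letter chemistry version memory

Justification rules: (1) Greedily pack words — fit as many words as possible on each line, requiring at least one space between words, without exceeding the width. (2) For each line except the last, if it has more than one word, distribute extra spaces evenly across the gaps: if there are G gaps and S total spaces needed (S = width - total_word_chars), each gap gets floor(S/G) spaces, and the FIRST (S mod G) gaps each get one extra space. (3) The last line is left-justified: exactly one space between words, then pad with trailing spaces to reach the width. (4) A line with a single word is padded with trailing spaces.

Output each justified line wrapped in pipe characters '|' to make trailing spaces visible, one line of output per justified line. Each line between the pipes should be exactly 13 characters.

Answer: |year    black|
|slow  morning|
|keyboard     |
|sound        |
|butterfly    |
|letter       |
|chemistry    |
|version      |
|memory       |

Derivation:
Line 1: ['year', 'black'] (min_width=10, slack=3)
Line 2: ['slow', 'morning'] (min_width=12, slack=1)
Line 3: ['keyboard'] (min_width=8, slack=5)
Line 4: ['sound'] (min_width=5, slack=8)
Line 5: ['butterfly'] (min_width=9, slack=4)
Line 6: ['letter'] (min_width=6, slack=7)
Line 7: ['chemistry'] (min_width=9, slack=4)
Line 8: ['version'] (min_width=7, slack=6)
Line 9: ['memory'] (min_width=6, slack=7)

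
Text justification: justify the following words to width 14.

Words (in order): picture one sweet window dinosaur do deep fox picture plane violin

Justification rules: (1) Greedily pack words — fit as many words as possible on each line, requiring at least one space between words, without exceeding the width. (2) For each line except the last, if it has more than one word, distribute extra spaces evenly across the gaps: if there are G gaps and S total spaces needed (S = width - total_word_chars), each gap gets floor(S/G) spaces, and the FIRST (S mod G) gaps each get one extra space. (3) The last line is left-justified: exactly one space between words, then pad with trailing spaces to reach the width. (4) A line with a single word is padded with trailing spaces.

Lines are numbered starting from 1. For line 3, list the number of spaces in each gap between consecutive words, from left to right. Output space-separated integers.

Line 1: ['picture', 'one'] (min_width=11, slack=3)
Line 2: ['sweet', 'window'] (min_width=12, slack=2)
Line 3: ['dinosaur', 'do'] (min_width=11, slack=3)
Line 4: ['deep', 'fox'] (min_width=8, slack=6)
Line 5: ['picture', 'plane'] (min_width=13, slack=1)
Line 6: ['violin'] (min_width=6, slack=8)

Answer: 4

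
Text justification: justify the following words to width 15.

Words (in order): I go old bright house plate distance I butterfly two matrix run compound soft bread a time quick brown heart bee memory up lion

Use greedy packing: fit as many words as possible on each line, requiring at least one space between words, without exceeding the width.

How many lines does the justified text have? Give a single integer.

Answer: 10

Derivation:
Line 1: ['I', 'go', 'old', 'bright'] (min_width=15, slack=0)
Line 2: ['house', 'plate'] (min_width=11, slack=4)
Line 3: ['distance', 'I'] (min_width=10, slack=5)
Line 4: ['butterfly', 'two'] (min_width=13, slack=2)
Line 5: ['matrix', 'run'] (min_width=10, slack=5)
Line 6: ['compound', 'soft'] (min_width=13, slack=2)
Line 7: ['bread', 'a', 'time'] (min_width=12, slack=3)
Line 8: ['quick', 'brown'] (min_width=11, slack=4)
Line 9: ['heart', 'bee'] (min_width=9, slack=6)
Line 10: ['memory', 'up', 'lion'] (min_width=14, slack=1)
Total lines: 10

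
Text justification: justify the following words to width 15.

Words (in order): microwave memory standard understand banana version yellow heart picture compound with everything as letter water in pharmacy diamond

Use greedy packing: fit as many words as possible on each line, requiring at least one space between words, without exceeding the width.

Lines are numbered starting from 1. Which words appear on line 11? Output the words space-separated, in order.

Line 1: ['microwave'] (min_width=9, slack=6)
Line 2: ['memory', 'standard'] (min_width=15, slack=0)
Line 3: ['understand'] (min_width=10, slack=5)
Line 4: ['banana', 'version'] (min_width=14, slack=1)
Line 5: ['yellow', 'heart'] (min_width=12, slack=3)
Line 6: ['picture'] (min_width=7, slack=8)
Line 7: ['compound', 'with'] (min_width=13, slack=2)
Line 8: ['everything', 'as'] (min_width=13, slack=2)
Line 9: ['letter', 'water', 'in'] (min_width=15, slack=0)
Line 10: ['pharmacy'] (min_width=8, slack=7)
Line 11: ['diamond'] (min_width=7, slack=8)

Answer: diamond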